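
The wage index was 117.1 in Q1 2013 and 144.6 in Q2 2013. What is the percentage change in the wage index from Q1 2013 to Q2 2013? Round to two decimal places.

Change = (144.6 − 117.1) / 117.1 × 100
       = 27.5 / 117.1 × 100 = 23.4842%

23.48%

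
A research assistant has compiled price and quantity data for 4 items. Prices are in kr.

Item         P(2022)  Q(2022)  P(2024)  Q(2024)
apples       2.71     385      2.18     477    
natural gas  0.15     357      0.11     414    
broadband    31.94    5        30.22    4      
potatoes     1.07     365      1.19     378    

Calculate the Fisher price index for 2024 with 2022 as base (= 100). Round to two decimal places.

Laspeyres component (base-period weights):
ΣP(2024)Q(2022) = 2.18×385 + 0.11×357 + 30.22×5 + 1.19×365 = 839.3 + 39.27 + 151.1 + 434.35 = 1464.02
ΣP(2022)Q(2022) = 2.71×385 + 0.15×357 + 31.94×5 + 1.07×365 = 1043.35 + 53.55 + 159.7 + 390.55 = 1647.15
L = 1464.02 / 1647.15 × 100 = 88.8820
Paasche component (current-period weights):
ΣP(2024)Q(2024) = 2.18×477 + 0.11×414 + 30.22×4 + 1.19×378 = 1039.86 + 45.54 + 120.88 + 449.82 = 1656.1
ΣP(2022)Q(2024) = 2.71×477 + 0.15×414 + 31.94×4 + 1.07×378 = 1292.67 + 62.1 + 127.76 + 404.46 = 1886.99
P = 1656.1 / 1886.99 × 100 = 87.7641
Fisher = √(L × P) = √(88.8820 × 87.7641) = 88.3213

88.32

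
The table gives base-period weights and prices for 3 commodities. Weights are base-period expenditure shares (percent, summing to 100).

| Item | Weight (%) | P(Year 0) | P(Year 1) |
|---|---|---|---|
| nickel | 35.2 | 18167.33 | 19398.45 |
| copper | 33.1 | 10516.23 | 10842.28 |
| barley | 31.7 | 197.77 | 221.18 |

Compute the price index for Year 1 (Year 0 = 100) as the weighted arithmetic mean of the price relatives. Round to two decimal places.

nickel: 35.2 × (19398.45/18167.33) = 35.2 × 1.067766 = 37.5853
copper: 33.1 × (10842.28/10516.23) = 33.1 × 1.031004 = 34.1262
barley: 31.7 × (221.18/197.77) = 31.7 × 1.118370 = 35.4523
Index = Σ wᵢ·(p₁ᵢ/p₀ᵢ) = 37.5853 + 34.1262 + 35.4523 = 107.1639

107.16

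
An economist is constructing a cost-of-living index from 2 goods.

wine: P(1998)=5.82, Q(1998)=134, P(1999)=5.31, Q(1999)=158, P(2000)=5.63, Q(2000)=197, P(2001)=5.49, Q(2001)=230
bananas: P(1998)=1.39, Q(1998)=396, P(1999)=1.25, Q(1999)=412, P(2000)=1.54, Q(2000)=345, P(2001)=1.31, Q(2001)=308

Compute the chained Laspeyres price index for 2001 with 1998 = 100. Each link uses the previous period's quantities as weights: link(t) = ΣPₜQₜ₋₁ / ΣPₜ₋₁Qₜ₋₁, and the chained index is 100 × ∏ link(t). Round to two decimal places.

Link 1998→1999:
ΣP(1999)Q(1998) = 5.31×134 + 1.25×396 = 711.54 + 495 = 1206.54
ΣP(1998)Q(1998) = 5.82×134 + 1.39×396 = 779.88 + 550.44 = 1330.32
link = 1206.54/1330.32 = 0.906955
Link 1999→2000:
ΣP(2000)Q(1999) = 5.63×158 + 1.54×412 = 889.54 + 634.48 = 1524.02
ΣP(1999)Q(1999) = 5.31×158 + 1.25×412 = 838.98 + 515 = 1353.98
link = 1524.02/1353.98 = 1.125585
Link 2000→2001:
ΣP(2001)Q(2000) = 5.49×197 + 1.31×345 = 1081.53 + 451.95 = 1533.48
ΣP(2000)Q(2000) = 5.63×197 + 1.54×345 = 1109.11 + 531.3 = 1640.41
link = 1533.48/1640.41 = 0.934815
Chained index = 100 × 0.906955 × 1.125585 × 0.934815 = 95.4311

95.43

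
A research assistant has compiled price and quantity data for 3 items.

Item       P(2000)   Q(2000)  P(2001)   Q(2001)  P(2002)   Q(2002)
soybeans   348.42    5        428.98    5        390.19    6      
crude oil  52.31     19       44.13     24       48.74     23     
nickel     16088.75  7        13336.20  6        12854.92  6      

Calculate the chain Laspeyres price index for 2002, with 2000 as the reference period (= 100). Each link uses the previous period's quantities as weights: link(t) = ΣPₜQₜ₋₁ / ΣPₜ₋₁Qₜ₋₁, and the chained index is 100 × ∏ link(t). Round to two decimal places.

Link 2000→2001:
ΣP(2001)Q(2000) = 428.98×5 + 44.13×19 + 13336.20×7 = 2144.9 + 838.47 + 93353.4 = 96336.77
ΣP(2000)Q(2000) = 348.42×5 + 52.31×19 + 16088.75×7 = 1742.1 + 993.89 + 112621.25 = 115357.24
link = 96336.77/115357.24 = 0.835117
Link 2001→2002:
ΣP(2002)Q(2001) = 390.19×5 + 48.74×24 + 12854.92×6 = 1950.95 + 1169.76 + 77129.52 = 80250.23
ΣP(2001)Q(2001) = 428.98×5 + 44.13×24 + 13336.20×6 = 2144.9 + 1059.12 + 80017.2 = 83221.22
link = 80250.23/83221.22 = 0.964300
Chained index = 100 × 0.835117 × 0.964300 = 80.5303

80.53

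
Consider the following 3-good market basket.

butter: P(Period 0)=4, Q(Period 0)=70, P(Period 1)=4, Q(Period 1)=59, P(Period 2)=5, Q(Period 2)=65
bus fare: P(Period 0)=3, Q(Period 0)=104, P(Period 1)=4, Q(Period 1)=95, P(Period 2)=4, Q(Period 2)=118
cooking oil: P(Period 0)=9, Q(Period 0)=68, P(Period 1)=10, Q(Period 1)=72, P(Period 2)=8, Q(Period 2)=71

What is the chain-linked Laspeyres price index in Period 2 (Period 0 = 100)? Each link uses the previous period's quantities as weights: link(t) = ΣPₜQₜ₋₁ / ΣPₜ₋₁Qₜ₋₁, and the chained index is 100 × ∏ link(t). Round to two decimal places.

Link Period 0→Period 1:
ΣP(Period 1)Q(Period 0) = 4×70 + 4×104 + 10×68 = 280 + 416 + 680 = 1376
ΣP(Period 0)Q(Period 0) = 4×70 + 3×104 + 9×68 = 280 + 312 + 612 = 1204
link = 1376/1204 = 1.142857
Link Period 1→Period 2:
ΣP(Period 2)Q(Period 1) = 5×59 + 4×95 + 8×72 = 295 + 380 + 576 = 1251
ΣP(Period 1)Q(Period 1) = 4×59 + 4×95 + 10×72 = 236 + 380 + 720 = 1336
link = 1251/1336 = 0.936377
Chained index = 100 × 1.142857 × 0.936377 = 107.0145

107.01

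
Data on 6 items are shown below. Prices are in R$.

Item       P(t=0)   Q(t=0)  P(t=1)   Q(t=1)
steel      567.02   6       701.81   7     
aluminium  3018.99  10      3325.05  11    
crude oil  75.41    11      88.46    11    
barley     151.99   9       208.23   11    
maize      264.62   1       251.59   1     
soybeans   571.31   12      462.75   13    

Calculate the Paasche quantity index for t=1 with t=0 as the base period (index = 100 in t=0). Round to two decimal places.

Paasche quantity index uses current-period prices as weights.
ΣP(t=1)·Q(t=1) = 701.81×7 + 3325.05×11 + 88.46×11 + 208.23×11 + 251.59×1 + 462.75×13 = 4912.67 + 36575.55 + 973.06 + 2290.53 + 251.59 + 6015.75 = 51019.15
ΣP(t=1)·Q(t=0) = 701.81×6 + 3325.05×10 + 88.46×11 + 208.23×9 + 251.59×1 + 462.75×12 = 4210.86 + 33250.5 + 973.06 + 1874.07 + 251.59 + 5553 = 46113.08
Index = 51019.15 / 46113.08 × 100 = 110.6392

110.64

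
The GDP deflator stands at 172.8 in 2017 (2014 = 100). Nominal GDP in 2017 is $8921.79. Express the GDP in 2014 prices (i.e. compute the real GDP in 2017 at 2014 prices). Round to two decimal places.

5163.07

Real = Nominal ÷ (Index/100) = 8921.79 ÷ (172.8/100)
     = 8921.79 ÷ 1.728 = 5163.0729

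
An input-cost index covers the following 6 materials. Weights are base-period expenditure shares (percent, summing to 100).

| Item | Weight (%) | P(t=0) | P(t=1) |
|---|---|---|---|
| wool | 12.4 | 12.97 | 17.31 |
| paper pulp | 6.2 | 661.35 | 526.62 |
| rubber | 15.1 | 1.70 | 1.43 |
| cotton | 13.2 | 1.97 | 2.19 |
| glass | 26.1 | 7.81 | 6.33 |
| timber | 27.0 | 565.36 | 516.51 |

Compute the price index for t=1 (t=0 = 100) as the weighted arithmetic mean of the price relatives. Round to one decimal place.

94.7

wool: 12.4 × (17.31/12.97) = 12.4 × 1.334618 = 16.5493
paper pulp: 6.2 × (526.62/661.35) = 6.2 × 0.796280 = 4.9369
rubber: 15.1 × (1.43/1.70) = 15.1 × 0.841176 = 12.7018
cotton: 13.2 × (2.19/1.97) = 13.2 × 1.111675 = 14.6741
glass: 26.1 × (6.33/7.81) = 26.1 × 0.810499 = 21.1540
timber: 27.0 × (516.51/565.36) = 27.0 × 0.913595 = 24.6671
Index = Σ wᵢ·(p₁ᵢ/p₀ᵢ) = 16.5493 + 4.9369 + 12.7018 + 14.6741 + 21.1540 + 24.6671 = 94.6832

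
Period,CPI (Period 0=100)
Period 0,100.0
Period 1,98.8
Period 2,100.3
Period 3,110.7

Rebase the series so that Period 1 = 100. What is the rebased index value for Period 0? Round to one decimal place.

Rebased(Period 0) = 100.0 / 98.8 × 100 = 101.2146

101.2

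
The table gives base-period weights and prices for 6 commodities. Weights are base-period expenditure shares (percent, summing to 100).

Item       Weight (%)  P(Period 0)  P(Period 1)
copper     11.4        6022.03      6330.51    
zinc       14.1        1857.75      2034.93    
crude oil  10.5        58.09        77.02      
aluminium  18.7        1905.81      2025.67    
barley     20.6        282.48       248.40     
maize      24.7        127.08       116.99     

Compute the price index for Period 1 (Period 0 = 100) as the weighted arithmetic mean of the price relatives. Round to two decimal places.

copper: 11.4 × (6330.51/6022.03) = 11.4 × 1.051225 = 11.9840
zinc: 14.1 × (2034.93/1857.75) = 14.1 × 1.095373 = 15.4448
crude oil: 10.5 × (77.02/58.09) = 10.5 × 1.325874 = 13.9217
aluminium: 18.7 × (2025.67/1905.81) = 18.7 × 1.062892 = 19.8761
barley: 20.6 × (248.40/282.48) = 20.6 × 0.879354 = 18.1147
maize: 24.7 × (116.99/127.08) = 24.7 × 0.920601 = 22.7388
Index = Σ wᵢ·(p₁ᵢ/p₀ᵢ) = 11.9840 + 15.4448 + 13.9217 + 19.8761 + 18.1147 + 22.7388 = 102.0800

102.08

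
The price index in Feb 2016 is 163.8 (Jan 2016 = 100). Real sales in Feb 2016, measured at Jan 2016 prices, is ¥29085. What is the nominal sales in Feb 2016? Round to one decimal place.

47641.2

Nominal = Real × (Index/100) = 29085 × (163.8/100)
        = 29085 × 1.638 = 47641.2300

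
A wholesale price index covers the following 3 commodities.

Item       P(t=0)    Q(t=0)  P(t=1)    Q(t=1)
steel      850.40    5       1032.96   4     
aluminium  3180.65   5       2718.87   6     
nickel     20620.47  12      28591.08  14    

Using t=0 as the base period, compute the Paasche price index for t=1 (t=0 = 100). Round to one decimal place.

135.2

Paasche price index uses current-period quantities as weights.
ΣP(t=1)·Q(t=1) = 1032.96×4 + 2718.87×6 + 28591.08×14 = 4131.84 + 16313.22 + 400275.12 = 420720.18
ΣP(t=0)·Q(t=1) = 850.40×4 + 3180.65×6 + 20620.47×14 = 3401.6 + 19083.9 + 288686.58 = 311172.08
Index = 420720.18 / 311172.08 × 100 = 135.2050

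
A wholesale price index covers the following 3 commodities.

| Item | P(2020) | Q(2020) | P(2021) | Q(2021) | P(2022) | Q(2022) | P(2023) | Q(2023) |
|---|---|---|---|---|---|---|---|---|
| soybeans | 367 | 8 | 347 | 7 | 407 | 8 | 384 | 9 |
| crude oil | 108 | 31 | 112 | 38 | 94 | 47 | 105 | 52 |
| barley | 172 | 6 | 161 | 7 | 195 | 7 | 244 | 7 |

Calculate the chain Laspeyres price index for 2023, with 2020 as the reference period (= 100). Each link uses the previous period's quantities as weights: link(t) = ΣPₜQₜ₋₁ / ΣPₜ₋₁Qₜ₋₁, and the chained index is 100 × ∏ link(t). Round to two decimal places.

Link 2020→2021:
ΣP(2021)Q(2020) = 347×8 + 112×31 + 161×6 = 2776 + 3472 + 966 = 7214
ΣP(2020)Q(2020) = 367×8 + 108×31 + 172×6 = 2936 + 3348 + 1032 = 7316
link = 7214/7316 = 0.986058
Link 2021→2022:
ΣP(2022)Q(2021) = 407×7 + 94×38 + 195×7 = 2849 + 3572 + 1365 = 7786
ΣP(2021)Q(2021) = 347×7 + 112×38 + 161×7 = 2429 + 4256 + 1127 = 7812
link = 7786/7812 = 0.996672
Link 2022→2023:
ΣP(2023)Q(2022) = 384×8 + 105×47 + 244×7 = 3072 + 4935 + 1708 = 9715
ΣP(2022)Q(2022) = 407×8 + 94×47 + 195×7 = 3256 + 4418 + 1365 = 9039
link = 9715/9039 = 1.074787
Chained index = 100 × 0.986058 × 0.996672 × 1.074787 = 105.6275

105.63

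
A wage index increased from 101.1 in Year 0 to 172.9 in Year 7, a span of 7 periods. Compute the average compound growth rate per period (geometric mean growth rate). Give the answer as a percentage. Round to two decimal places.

7.97%

Growth factor = (172.9/101.1)^(1/7) = (1.710188)^(1/7) = 1.079672
Growth rate = 1.079672 − 1 = 0.079672 = 7.9672%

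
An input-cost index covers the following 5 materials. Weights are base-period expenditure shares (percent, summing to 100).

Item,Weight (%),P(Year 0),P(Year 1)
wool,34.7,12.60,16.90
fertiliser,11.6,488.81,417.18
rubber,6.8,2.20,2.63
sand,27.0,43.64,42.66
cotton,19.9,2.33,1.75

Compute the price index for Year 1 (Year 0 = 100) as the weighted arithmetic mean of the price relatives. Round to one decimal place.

105.9

wool: 34.7 × (16.90/12.60) = 34.7 × 1.341270 = 46.5421
fertiliser: 11.6 × (417.18/488.81) = 11.6 × 0.853460 = 9.9001
rubber: 6.8 × (2.63/2.20) = 6.8 × 1.195455 = 8.1291
sand: 27.0 × (42.66/43.64) = 27.0 × 0.977544 = 26.3937
cotton: 19.9 × (1.75/2.33) = 19.9 × 0.751073 = 14.9464
Index = Σ wᵢ·(p₁ᵢ/p₀ᵢ) = 46.5421 + 9.9001 + 8.1291 + 26.3937 + 14.9464 = 105.9113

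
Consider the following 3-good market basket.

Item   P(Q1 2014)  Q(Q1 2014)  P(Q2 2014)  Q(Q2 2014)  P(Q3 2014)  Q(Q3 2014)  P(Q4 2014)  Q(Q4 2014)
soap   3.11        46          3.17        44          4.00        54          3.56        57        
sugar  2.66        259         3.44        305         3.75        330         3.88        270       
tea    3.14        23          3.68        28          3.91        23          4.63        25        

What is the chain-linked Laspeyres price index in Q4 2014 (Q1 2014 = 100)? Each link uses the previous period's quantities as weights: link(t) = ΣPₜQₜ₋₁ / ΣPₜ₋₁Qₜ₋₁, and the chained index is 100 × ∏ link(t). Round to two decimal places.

140.40

Link Q1 2014→Q2 2014:
ΣP(Q2 2014)Q(Q1 2014) = 3.17×46 + 3.44×259 + 3.68×23 = 145.82 + 890.96 + 84.64 = 1121.42
ΣP(Q1 2014)Q(Q1 2014) = 3.11×46 + 2.66×259 + 3.14×23 = 143.06 + 688.94 + 72.22 = 904.22
link = 1121.42/904.22 = 1.240207
Link Q2 2014→Q3 2014:
ΣP(Q3 2014)Q(Q2 2014) = 4.00×44 + 3.75×305 + 3.91×28 = 176 + 1143.75 + 109.48 = 1429.23
ΣP(Q2 2014)Q(Q2 2014) = 3.17×44 + 3.44×305 + 3.68×28 = 139.48 + 1049.2 + 103.04 = 1291.72
link = 1429.23/1291.72 = 1.106455
Link Q3 2014→Q4 2014:
ΣP(Q4 2014)Q(Q3 2014) = 3.56×54 + 3.88×330 + 4.63×23 = 192.24 + 1280.4 + 106.49 = 1579.13
ΣP(Q3 2014)Q(Q3 2014) = 4.00×54 + 3.75×330 + 3.91×23 = 216 + 1237.5 + 89.93 = 1543.43
link = 1579.13/1543.43 = 1.023130
Chained index = 100 × 1.240207 × 1.106455 × 1.023130 = 140.3973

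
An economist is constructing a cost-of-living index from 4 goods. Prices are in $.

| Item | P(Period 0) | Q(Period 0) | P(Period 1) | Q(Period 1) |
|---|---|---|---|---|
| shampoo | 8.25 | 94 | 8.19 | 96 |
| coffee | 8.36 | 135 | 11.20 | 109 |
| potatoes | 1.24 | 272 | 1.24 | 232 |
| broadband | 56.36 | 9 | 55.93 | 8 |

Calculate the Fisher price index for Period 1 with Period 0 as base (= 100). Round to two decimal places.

112.95

Laspeyres component (base-period weights):
ΣP(Period 1)Q(Period 0) = 8.19×94 + 11.20×135 + 1.24×272 + 55.93×9 = 769.86 + 1512 + 337.28 + 503.37 = 3122.51
ΣP(Period 0)Q(Period 0) = 8.25×94 + 8.36×135 + 1.24×272 + 56.36×9 = 775.5 + 1128.6 + 337.28 + 507.24 = 2748.62
L = 3122.51 / 2748.62 × 100 = 113.6028
Paasche component (current-period weights):
ΣP(Period 1)Q(Period 1) = 8.19×96 + 11.20×109 + 1.24×232 + 55.93×8 = 786.24 + 1220.8 + 287.68 + 447.44 = 2742.16
ΣP(Period 0)Q(Period 1) = 8.25×96 + 8.36×109 + 1.24×232 + 56.36×8 = 792 + 911.24 + 287.68 + 450.88 = 2441.8
P = 2742.16 / 2441.8 × 100 = 112.3008
Fisher = √(L × P) = √(113.6028 × 112.3008) = 112.9499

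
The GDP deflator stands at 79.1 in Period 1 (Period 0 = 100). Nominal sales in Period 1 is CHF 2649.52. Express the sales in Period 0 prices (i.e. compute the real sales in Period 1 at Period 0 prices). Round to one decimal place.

Real = Nominal ÷ (Index/100) = 2649.52 ÷ (79.1/100)
     = 2649.52 ÷ 0.791 = 3349.5828

3349.6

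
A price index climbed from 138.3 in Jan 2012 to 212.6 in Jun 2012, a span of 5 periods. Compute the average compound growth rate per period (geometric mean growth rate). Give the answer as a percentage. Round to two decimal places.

8.98%

Growth factor = (212.6/138.3)^(1/5) = (1.537238)^(1/5) = 1.089804
Growth rate = 1.089804 − 1 = 0.089804 = 8.9804%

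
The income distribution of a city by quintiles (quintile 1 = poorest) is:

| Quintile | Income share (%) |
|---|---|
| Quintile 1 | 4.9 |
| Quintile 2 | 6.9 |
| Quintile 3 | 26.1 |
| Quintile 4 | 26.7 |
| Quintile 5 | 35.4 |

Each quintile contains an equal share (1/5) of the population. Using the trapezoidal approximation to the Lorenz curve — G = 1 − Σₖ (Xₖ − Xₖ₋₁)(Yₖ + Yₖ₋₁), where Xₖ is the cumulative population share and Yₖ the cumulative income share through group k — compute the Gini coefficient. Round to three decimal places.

0.323

Cumulative income shares Yₖ: 0.0490, 0.1180, 0.3790, 0.6460, 1.0000
Σ (Xₖ−Xₖ₋₁)(Yₖ+Yₖ₋₁) = (1/5)(0.0490+0.0000) + (1/5)(0.1180+0.0490) + (1/5)(0.3790+0.1180) + (1/5)(0.6460+0.3790) + (1/5)(1.0000+0.6460)
  = 0.0098 + 0.0334 + 0.0994 + 0.2050 + 0.3292 = 0.6768
G = 1 − 0.6768 = 0.3232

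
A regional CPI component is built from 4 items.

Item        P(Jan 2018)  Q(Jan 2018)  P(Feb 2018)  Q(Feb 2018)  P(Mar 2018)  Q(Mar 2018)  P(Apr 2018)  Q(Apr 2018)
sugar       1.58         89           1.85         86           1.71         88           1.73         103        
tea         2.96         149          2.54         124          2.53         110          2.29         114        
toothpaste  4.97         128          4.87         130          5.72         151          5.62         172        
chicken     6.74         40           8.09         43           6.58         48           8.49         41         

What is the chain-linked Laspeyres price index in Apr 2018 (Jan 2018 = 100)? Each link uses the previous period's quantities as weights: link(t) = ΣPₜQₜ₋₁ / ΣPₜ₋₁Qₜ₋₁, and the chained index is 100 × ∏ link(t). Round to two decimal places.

Link Jan 2018→Feb 2018:
ΣP(Feb 2018)Q(Jan 2018) = 1.85×89 + 2.54×149 + 4.87×128 + 8.09×40 = 164.65 + 378.46 + 623.36 + 323.6 = 1490.07
ΣP(Jan 2018)Q(Jan 2018) = 1.58×89 + 2.96×149 + 4.97×128 + 6.74×40 = 140.62 + 441.04 + 636.16 + 269.6 = 1487.42
link = 1490.07/1487.42 = 1.001782
Link Feb 2018→Mar 2018:
ΣP(Mar 2018)Q(Feb 2018) = 1.71×86 + 2.53×124 + 5.72×130 + 6.58×43 = 147.06 + 313.72 + 743.6 + 282.94 = 1487.32
ΣP(Feb 2018)Q(Feb 2018) = 1.85×86 + 2.54×124 + 4.87×130 + 8.09×43 = 159.1 + 314.96 + 633.1 + 347.87 = 1455.03
link = 1487.32/1455.03 = 1.022192
Link Mar 2018→Apr 2018:
ΣP(Apr 2018)Q(Mar 2018) = 1.73×88 + 2.29×110 + 5.62×151 + 8.49×48 = 152.24 + 251.9 + 848.62 + 407.52 = 1660.28
ΣP(Mar 2018)Q(Mar 2018) = 1.71×88 + 2.53×110 + 5.72×151 + 6.58×48 = 150.48 + 278.3 + 863.72 + 315.84 = 1608.34
link = 1660.28/1608.34 = 1.032294
Chained index = 100 × 1.001782 × 1.022192 × 1.032294 = 105.7083

105.71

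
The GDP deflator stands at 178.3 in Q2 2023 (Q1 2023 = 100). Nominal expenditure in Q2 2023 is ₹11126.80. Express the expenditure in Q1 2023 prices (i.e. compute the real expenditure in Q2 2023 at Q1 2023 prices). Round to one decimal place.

Real = Nominal ÷ (Index/100) = 11126.80 ÷ (178.3/100)
     = 11126.80 ÷ 1.783 = 6240.4936

6240.5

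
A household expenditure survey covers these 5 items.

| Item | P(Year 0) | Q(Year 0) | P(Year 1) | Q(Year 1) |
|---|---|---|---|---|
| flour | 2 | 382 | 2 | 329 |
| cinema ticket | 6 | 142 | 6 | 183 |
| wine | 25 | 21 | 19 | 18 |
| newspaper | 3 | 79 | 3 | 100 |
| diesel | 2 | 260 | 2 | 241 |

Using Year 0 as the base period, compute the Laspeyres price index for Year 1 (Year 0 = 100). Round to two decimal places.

95.65

Laspeyres price index uses base-period quantities as weights.
ΣP(Year 1)·Q(Year 0) = 2×382 + 6×142 + 19×21 + 3×79 + 2×260 = 764 + 852 + 399 + 237 + 520 = 2772
ΣP(Year 0)·Q(Year 0) = 2×382 + 6×142 + 25×21 + 3×79 + 2×260 = 764 + 852 + 525 + 237 + 520 = 2898
Index = 2772 / 2898 × 100 = 95.6522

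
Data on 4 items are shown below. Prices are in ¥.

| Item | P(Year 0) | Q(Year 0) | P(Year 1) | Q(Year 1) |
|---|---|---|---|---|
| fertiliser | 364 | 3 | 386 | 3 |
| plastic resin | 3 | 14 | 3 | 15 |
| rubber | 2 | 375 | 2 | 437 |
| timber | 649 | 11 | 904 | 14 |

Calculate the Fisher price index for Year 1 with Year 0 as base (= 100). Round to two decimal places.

132.29

Laspeyres component (base-period weights):
ΣP(Year 1)Q(Year 0) = 386×3 + 3×14 + 2×375 + 904×11 = 1158 + 42 + 750 + 9944 = 11894
ΣP(Year 0)Q(Year 0) = 364×3 + 3×14 + 2×375 + 649×11 = 1092 + 42 + 750 + 7139 = 9023
L = 11894 / 9023 × 100 = 131.8187
Paasche component (current-period weights):
ΣP(Year 1)Q(Year 1) = 386×3 + 3×15 + 2×437 + 904×14 = 1158 + 45 + 874 + 12656 = 14733
ΣP(Year 0)Q(Year 1) = 364×3 + 3×15 + 2×437 + 649×14 = 1092 + 45 + 874 + 9086 = 11097
P = 14733 / 11097 × 100 = 132.7656
Fisher = √(L × P) = √(131.8187 × 132.7656) = 132.2913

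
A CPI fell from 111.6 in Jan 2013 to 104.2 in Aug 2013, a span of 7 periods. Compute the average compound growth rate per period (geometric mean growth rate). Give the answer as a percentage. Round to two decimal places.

-0.98%

Growth factor = (104.2/111.6)^(1/7) = (0.933692)^(1/7) = 0.990247
Growth rate = 0.990247 − 1 = -0.009753 = -0.9753%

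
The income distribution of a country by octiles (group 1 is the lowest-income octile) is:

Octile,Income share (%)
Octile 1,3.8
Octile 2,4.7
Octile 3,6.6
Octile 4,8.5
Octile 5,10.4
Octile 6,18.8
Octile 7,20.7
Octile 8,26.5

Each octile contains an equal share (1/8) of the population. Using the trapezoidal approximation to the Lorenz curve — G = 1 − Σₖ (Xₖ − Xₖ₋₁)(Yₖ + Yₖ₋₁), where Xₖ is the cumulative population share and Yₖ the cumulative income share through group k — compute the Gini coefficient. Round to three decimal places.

Cumulative income shares Yₖ: 0.0380, 0.0850, 0.1510, 0.2360, 0.3400, 0.5280, 0.7350, 1.0000
Σ (Xₖ−Xₖ₋₁)(Yₖ+Yₖ₋₁) = (1/8)(0.0380+0.0000) + (1/8)(0.0850+0.0380) + (1/8)(0.1510+0.0850) + (1/8)(0.2360+0.1510) + (1/8)(0.3400+0.2360) + (1/8)(0.5280+0.3400) + (1/8)(0.7350+0.5280) + (1/8)(1.0000+0.7350)
  = 0.0047 + 0.0154 + 0.0295 + 0.0484 + 0.0720 + 0.1085 + 0.1579 + 0.2169 = 0.6532
G = 1 − 0.6532 = 0.3468

0.347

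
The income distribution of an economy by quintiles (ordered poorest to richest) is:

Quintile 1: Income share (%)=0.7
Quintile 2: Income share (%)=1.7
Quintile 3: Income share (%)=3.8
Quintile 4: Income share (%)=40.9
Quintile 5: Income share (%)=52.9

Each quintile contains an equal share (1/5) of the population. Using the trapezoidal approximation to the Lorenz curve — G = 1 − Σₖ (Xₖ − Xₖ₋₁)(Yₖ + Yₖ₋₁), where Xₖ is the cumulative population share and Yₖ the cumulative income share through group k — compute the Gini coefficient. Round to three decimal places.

Cumulative income shares Yₖ: 0.0070, 0.0240, 0.0620, 0.4710, 1.0000
Σ (Xₖ−Xₖ₋₁)(Yₖ+Yₖ₋₁) = (1/5)(0.0070+0.0000) + (1/5)(0.0240+0.0070) + (1/5)(0.0620+0.0240) + (1/5)(0.4710+0.0620) + (1/5)(1.0000+0.4710)
  = 0.0014 + 0.0062 + 0.0172 + 0.1066 + 0.2942 = 0.4256
G = 1 − 0.4256 = 0.5744

0.574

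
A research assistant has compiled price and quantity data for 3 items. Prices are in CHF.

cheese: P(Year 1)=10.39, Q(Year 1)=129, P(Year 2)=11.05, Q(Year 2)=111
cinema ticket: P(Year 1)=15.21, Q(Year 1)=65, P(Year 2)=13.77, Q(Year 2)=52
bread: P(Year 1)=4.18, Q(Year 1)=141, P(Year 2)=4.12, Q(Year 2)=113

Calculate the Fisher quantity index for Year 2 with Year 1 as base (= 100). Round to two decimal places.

82.90

Laspeyres component (base-period weights):
ΣP(Year 1)Q(Year 2) = 10.39×111 + 15.21×52 + 4.18×113 = 1153.29 + 790.92 + 472.34 = 2416.55
ΣP(Year 1)Q(Year 1) = 10.39×129 + 15.21×65 + 4.18×141 = 1340.31 + 988.65 + 589.38 = 2918.34
L = 2416.55 / 2918.34 × 100 = 82.8056
Paasche component (current-period weights):
ΣP(Year 2)Q(Year 2) = 11.05×111 + 13.77×52 + 4.12×113 = 1226.55 + 716.04 + 465.56 = 2408.15
ΣP(Year 2)Q(Year 1) = 11.05×129 + 13.77×65 + 4.12×141 = 1425.45 + 895.05 + 580.92 = 2901.42
P = 2408.15 / 2901.42 × 100 = 82.9990
Fisher = √(L × P) = √(82.8056 × 82.9990) = 82.9023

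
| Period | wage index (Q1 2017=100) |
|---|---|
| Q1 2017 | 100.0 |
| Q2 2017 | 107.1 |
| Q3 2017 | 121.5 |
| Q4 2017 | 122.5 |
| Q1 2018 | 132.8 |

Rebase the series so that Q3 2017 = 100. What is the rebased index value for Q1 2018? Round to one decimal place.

109.3

Rebased(Q1 2018) = 132.8 / 121.5 × 100 = 109.3004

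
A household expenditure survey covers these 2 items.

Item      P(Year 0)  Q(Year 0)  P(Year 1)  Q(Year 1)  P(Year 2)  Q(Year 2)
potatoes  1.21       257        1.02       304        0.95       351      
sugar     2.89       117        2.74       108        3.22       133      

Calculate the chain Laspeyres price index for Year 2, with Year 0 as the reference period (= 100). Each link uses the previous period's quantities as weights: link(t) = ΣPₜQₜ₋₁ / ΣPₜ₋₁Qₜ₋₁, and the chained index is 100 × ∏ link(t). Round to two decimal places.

Link Year 0→Year 1:
ΣP(Year 1)Q(Year 0) = 1.02×257 + 2.74×117 = 262.14 + 320.58 = 582.72
ΣP(Year 0)Q(Year 0) = 1.21×257 + 2.89×117 = 310.97 + 338.13 = 649.1
link = 582.72/649.1 = 0.897735
Link Year 1→Year 2:
ΣP(Year 2)Q(Year 1) = 0.95×304 + 3.22×108 = 288.8 + 347.76 = 636.56
ΣP(Year 1)Q(Year 1) = 1.02×304 + 2.74×108 = 310.08 + 295.92 = 606
link = 636.56/606 = 1.050429
Chained index = 100 × 0.897735 × 1.050429 = 94.3007

94.30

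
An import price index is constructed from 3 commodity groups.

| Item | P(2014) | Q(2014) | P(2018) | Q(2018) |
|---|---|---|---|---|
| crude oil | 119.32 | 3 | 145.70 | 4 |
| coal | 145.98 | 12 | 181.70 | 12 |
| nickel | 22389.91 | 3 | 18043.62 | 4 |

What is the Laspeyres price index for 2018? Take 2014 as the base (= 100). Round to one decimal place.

Laspeyres price index uses base-period quantities as weights.
ΣP(2018)·Q(2014) = 145.70×3 + 181.70×12 + 18043.62×3 = 437.1 + 2180.4 + 54130.86 = 56748.36
ΣP(2014)·Q(2014) = 119.32×3 + 145.98×12 + 22389.91×3 = 357.96 + 1751.76 + 67169.73 = 69279.45
Index = 56748.36 / 69279.45 × 100 = 81.9123

81.9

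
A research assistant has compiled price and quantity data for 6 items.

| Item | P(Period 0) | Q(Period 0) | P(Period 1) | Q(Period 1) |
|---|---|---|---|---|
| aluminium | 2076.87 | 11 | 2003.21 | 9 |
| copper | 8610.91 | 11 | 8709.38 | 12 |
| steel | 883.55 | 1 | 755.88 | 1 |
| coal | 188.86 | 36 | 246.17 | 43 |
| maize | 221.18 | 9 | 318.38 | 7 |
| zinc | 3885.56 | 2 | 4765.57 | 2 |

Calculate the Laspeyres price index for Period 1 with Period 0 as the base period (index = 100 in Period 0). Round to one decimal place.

Laspeyres price index uses base-period quantities as weights.
ΣP(Period 1)·Q(Period 0) = 2003.21×11 + 8709.38×11 + 755.88×1 + 246.17×36 + 318.38×9 + 4765.57×2 = 22035.31 + 95803.18 + 755.88 + 8862.12 + 2865.42 + 9531.14 = 139853.05
ΣP(Period 0)·Q(Period 0) = 2076.87×11 + 8610.91×11 + 883.55×1 + 188.86×36 + 221.18×9 + 3885.56×2 = 22845.57 + 94720.01 + 883.55 + 6798.96 + 1990.62 + 7771.12 = 135009.83
Index = 139853.05 / 135009.83 × 100 = 103.5873

103.6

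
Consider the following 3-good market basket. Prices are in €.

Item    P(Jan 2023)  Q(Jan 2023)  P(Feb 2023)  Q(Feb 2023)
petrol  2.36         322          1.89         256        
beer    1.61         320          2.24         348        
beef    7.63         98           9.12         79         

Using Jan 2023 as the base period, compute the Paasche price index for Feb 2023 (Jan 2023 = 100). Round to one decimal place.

112.3

Paasche price index uses current-period quantities as weights.
ΣP(Feb 2023)·Q(Feb 2023) = 1.89×256 + 2.24×348 + 9.12×79 = 483.84 + 779.52 + 720.48 = 1983.84
ΣP(Jan 2023)·Q(Feb 2023) = 2.36×256 + 1.61×348 + 7.63×79 = 604.16 + 560.28 + 602.77 = 1767.21
Index = 1983.84 / 1767.21 × 100 = 112.2583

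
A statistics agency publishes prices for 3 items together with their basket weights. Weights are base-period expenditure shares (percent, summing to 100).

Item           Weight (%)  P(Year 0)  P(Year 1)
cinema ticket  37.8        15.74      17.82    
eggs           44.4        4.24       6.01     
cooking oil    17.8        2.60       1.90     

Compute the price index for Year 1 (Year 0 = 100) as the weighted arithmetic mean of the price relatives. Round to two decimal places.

118.74

cinema ticket: 37.8 × (17.82/15.74) = 37.8 × 1.132147 = 42.7952
eggs: 44.4 × (6.01/4.24) = 44.4 × 1.417453 = 62.9349
cooking oil: 17.8 × (1.90/2.60) = 17.8 × 0.730769 = 13.0077
Index = Σ wᵢ·(p₁ᵢ/p₀ᵢ) = 42.7952 + 62.9349 + 13.0077 = 118.7378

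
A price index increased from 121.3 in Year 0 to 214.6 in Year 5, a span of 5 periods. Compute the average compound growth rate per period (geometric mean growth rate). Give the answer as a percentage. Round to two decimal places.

12.09%

Growth factor = (214.6/121.3)^(1/5) = (1.769167)^(1/5) = 1.120866
Growth rate = 1.120866 − 1 = 0.120866 = 12.0866%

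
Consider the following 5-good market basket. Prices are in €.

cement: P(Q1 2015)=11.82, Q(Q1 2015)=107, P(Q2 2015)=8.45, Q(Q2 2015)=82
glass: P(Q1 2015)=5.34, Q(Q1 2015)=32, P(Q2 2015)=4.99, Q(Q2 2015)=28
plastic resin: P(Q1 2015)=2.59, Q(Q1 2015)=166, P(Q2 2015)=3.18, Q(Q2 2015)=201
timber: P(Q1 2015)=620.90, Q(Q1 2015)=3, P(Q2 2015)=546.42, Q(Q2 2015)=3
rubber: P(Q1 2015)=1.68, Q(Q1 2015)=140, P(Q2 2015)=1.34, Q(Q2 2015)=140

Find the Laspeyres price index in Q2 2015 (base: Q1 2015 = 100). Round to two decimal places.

Laspeyres price index uses base-period quantities as weights.
ΣP(Q2 2015)·Q(Q1 2015) = 8.45×107 + 4.99×32 + 3.18×166 + 546.42×3 + 1.34×140 = 904.15 + 159.68 + 527.88 + 1639.26 + 187.6 = 3418.57
ΣP(Q1 2015)·Q(Q1 2015) = 11.82×107 + 5.34×32 + 2.59×166 + 620.90×3 + 1.68×140 = 1264.74 + 170.88 + 429.94 + 1862.7 + 235.2 = 3963.46
Index = 3418.57 / 3963.46 × 100 = 86.2522

86.25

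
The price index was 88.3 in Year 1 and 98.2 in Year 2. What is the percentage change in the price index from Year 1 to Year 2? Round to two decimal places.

Change = (98.2 − 88.3) / 88.3 × 100
       = 9.9 / 88.3 × 100 = 11.2118%

11.21%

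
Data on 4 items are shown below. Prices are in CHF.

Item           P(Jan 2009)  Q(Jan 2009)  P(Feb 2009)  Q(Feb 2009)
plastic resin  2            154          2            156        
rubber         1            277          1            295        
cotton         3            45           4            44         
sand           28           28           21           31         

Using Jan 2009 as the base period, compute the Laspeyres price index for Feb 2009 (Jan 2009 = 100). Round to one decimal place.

90.0

Laspeyres price index uses base-period quantities as weights.
ΣP(Feb 2009)·Q(Jan 2009) = 2×154 + 1×277 + 4×45 + 21×28 = 308 + 277 + 180 + 588 = 1353
ΣP(Jan 2009)·Q(Jan 2009) = 2×154 + 1×277 + 3×45 + 28×28 = 308 + 277 + 135 + 784 = 1504
Index = 1353 / 1504 × 100 = 89.9601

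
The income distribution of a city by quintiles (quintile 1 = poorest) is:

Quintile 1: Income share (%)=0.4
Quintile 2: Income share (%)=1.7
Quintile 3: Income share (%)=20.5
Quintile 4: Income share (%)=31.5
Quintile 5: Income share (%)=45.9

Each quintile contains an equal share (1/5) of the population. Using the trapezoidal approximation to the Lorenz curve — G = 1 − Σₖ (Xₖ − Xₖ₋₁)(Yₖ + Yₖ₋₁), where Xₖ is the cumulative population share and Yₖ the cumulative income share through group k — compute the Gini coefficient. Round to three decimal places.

0.483

Cumulative income shares Yₖ: 0.0040, 0.0210, 0.2260, 0.5410, 1.0000
Σ (Xₖ−Xₖ₋₁)(Yₖ+Yₖ₋₁) = (1/5)(0.0040+0.0000) + (1/5)(0.0210+0.0040) + (1/5)(0.2260+0.0210) + (1/5)(0.5410+0.2260) + (1/5)(1.0000+0.5410)
  = 0.0008 + 0.0050 + 0.0494 + 0.1534 + 0.3082 = 0.5168
G = 1 − 0.5168 = 0.4832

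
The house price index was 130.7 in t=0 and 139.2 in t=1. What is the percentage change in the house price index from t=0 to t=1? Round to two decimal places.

6.50%

Change = (139.2 − 130.7) / 130.7 × 100
       = 8.5 / 130.7 × 100 = 6.5034%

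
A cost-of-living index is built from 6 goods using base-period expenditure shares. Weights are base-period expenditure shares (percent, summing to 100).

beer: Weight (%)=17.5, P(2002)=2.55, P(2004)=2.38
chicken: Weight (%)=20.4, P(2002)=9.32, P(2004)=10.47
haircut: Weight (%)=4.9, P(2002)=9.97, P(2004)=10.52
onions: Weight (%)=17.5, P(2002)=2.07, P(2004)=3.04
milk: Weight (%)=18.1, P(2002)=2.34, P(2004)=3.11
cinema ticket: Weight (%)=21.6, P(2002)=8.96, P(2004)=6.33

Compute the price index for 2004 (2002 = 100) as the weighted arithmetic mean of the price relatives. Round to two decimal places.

beer: 17.5 × (2.38/2.55) = 17.5 × 0.933333 = 16.3333
chicken: 20.4 × (10.47/9.32) = 20.4 × 1.123391 = 22.9172
haircut: 4.9 × (10.52/9.97) = 4.9 × 1.055165 = 5.1703
onions: 17.5 × (3.04/2.07) = 17.5 × 1.468599 = 25.7005
milk: 18.1 × (3.11/2.34) = 18.1 × 1.329060 = 24.0560
cinema ticket: 21.6 × (6.33/8.96) = 21.6 × 0.706473 = 15.2598
Index = Σ wᵢ·(p₁ᵢ/p₀ᵢ) = 16.3333 + 22.9172 + 5.1703 + 25.7005 + 24.0560 + 15.2598 = 109.4371

109.44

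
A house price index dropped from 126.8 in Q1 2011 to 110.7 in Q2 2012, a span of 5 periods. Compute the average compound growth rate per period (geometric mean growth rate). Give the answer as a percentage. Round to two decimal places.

-2.68%

Growth factor = (110.7/126.8)^(1/5) = (0.873028)^(1/5) = 0.973208
Growth rate = 0.973208 − 1 = -0.026792 = -2.6792%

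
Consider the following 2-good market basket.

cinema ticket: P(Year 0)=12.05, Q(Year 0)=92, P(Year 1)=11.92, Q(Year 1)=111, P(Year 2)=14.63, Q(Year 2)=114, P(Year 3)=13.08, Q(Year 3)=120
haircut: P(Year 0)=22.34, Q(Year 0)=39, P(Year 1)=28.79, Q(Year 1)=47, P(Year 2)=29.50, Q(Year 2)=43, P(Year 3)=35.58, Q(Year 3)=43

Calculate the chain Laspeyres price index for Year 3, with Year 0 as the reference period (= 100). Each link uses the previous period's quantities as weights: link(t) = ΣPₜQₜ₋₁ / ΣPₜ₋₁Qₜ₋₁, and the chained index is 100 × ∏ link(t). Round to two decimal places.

129.74

Link Year 0→Year 1:
ΣP(Year 1)Q(Year 0) = 11.92×92 + 28.79×39 = 1096.64 + 1122.81 = 2219.45
ΣP(Year 0)Q(Year 0) = 12.05×92 + 22.34×39 = 1108.6 + 871.26 = 1979.86
link = 2219.45/1979.86 = 1.121014
Link Year 1→Year 2:
ΣP(Year 2)Q(Year 1) = 14.63×111 + 29.50×47 = 1623.93 + 1386.5 = 3010.43
ΣP(Year 1)Q(Year 1) = 11.92×111 + 28.79×47 = 1323.12 + 1353.13 = 2676.25
link = 3010.43/2676.25 = 1.124869
Link Year 2→Year 3:
ΣP(Year 3)Q(Year 2) = 13.08×114 + 35.58×43 = 1491.12 + 1529.94 = 3021.06
ΣP(Year 2)Q(Year 2) = 14.63×114 + 29.50×43 = 1667.82 + 1268.5 = 2936.32
link = 3021.06/2936.32 = 1.028859
Chained index = 100 × 1.121014 × 1.124869 × 1.028859 = 129.7384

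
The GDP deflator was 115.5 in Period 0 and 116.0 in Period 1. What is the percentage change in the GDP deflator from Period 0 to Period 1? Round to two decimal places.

Change = (116.0 − 115.5) / 115.5 × 100
       = 0.5 / 115.5 × 100 = 0.4329%

0.43%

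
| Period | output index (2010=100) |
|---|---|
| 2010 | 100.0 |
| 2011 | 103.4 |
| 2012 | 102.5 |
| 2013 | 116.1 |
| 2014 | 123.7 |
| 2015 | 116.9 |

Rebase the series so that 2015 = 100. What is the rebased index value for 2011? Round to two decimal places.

Rebased(2011) = 103.4 / 116.9 × 100 = 88.4517

88.45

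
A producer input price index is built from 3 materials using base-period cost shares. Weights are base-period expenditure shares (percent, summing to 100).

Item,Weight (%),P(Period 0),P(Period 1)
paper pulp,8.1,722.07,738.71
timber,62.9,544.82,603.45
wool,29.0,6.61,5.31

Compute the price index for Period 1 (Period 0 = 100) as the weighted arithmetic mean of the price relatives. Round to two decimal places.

paper pulp: 8.1 × (738.71/722.07) = 8.1 × 1.023045 = 8.2867
timber: 62.9 × (603.45/544.82) = 62.9 × 1.107614 = 69.6689
wool: 29.0 × (5.31/6.61) = 29.0 × 0.803328 = 23.2965
Index = Σ wᵢ·(p₁ᵢ/p₀ᵢ) = 8.2867 + 69.6689 + 23.2965 = 101.2521

101.25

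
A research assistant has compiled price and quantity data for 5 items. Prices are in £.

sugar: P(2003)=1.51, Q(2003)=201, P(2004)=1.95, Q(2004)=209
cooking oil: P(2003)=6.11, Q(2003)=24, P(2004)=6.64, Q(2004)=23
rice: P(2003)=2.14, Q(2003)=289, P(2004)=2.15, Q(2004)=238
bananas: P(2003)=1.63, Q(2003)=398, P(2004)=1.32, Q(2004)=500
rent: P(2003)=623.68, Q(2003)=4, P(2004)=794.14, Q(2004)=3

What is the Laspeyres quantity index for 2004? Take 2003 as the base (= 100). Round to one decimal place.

Laspeyres quantity index uses base-period prices as weights.
ΣP(2003)·Q(2004) = 1.51×209 + 6.11×23 + 2.14×238 + 1.63×500 + 623.68×3 = 315.59 + 140.53 + 509.32 + 815 + 1871.04 = 3651.48
ΣP(2003)·Q(2003) = 1.51×201 + 6.11×24 + 2.14×289 + 1.63×398 + 623.68×4 = 303.51 + 146.64 + 618.46 + 648.74 + 2494.72 = 4212.07
Index = 3651.48 / 4212.07 × 100 = 86.6909

86.7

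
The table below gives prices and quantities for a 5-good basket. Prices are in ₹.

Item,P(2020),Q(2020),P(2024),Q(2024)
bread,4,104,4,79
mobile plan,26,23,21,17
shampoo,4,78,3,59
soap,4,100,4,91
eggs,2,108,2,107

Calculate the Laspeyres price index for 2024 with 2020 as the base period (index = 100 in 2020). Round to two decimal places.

Laspeyres price index uses base-period quantities as weights.
ΣP(2024)·Q(2020) = 4×104 + 21×23 + 3×78 + 4×100 + 2×108 = 416 + 483 + 234 + 400 + 216 = 1749
ΣP(2020)·Q(2020) = 4×104 + 26×23 + 4×78 + 4×100 + 2×108 = 416 + 598 + 312 + 400 + 216 = 1942
Index = 1749 / 1942 × 100 = 90.0618

90.06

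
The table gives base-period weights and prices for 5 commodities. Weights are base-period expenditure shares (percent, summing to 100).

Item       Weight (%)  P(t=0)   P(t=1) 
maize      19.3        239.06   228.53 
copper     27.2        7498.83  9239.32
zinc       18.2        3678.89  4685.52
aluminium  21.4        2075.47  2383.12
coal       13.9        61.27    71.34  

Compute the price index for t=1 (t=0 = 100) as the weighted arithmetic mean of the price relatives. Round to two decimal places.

maize: 19.3 × (228.53/239.06) = 19.3 × 0.955952 = 18.4499
copper: 27.2 × (9239.32/7498.83) = 27.2 × 1.232102 = 33.5132
zinc: 18.2 × (4685.52/3678.89) = 18.2 × 1.273623 = 23.1799
aluminium: 21.4 × (2383.12/2075.47) = 21.4 × 1.148231 = 24.5722
coal: 13.9 × (71.34/61.27) = 13.9 × 1.164354 = 16.1845
Index = Σ wᵢ·(p₁ᵢ/p₀ᵢ) = 18.4499 + 33.5132 + 23.1799 + 24.5722 + 16.1845 = 115.8997

115.90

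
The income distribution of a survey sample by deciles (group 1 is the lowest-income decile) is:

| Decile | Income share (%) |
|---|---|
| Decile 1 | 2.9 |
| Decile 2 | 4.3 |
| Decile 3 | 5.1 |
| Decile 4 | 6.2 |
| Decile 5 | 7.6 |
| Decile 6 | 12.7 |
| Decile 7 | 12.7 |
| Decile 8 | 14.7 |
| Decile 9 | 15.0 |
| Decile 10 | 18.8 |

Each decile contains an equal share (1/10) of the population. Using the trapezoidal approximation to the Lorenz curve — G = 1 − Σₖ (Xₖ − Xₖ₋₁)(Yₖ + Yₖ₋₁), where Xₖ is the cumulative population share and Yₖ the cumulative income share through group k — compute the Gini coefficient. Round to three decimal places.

Cumulative income shares Yₖ: 0.0290, 0.0720, 0.1230, 0.1850, 0.2610, 0.3880, 0.5150, 0.6620, 0.8120, 1.0000
Σ (Xₖ−Xₖ₋₁)(Yₖ+Yₖ₋₁) = (1/10)(0.0290+0.0000) + (1/10)(0.0720+0.0290) + (1/10)(0.1230+0.0720) + (1/10)(0.1850+0.1230) + (1/10)(0.2610+0.1850) + (1/10)(0.3880+0.2610) + (1/10)(0.5150+0.3880) + (1/10)(0.6620+0.5150) + (1/10)(0.8120+0.6620) + (1/10)(1.0000+0.8120)
  = 0.0029 + 0.0101 + 0.0195 + 0.0308 + 0.0446 + 0.0649 + 0.0903 + 0.1177 + 0.1474 + 0.1812 = 0.7094
G = 1 − 0.7094 = 0.2906

0.291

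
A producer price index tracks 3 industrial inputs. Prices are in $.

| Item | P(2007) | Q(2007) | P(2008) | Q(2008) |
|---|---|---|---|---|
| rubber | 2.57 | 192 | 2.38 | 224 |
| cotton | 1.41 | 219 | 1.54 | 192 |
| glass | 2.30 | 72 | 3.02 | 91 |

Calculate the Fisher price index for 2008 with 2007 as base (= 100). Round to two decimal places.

Laspeyres component (base-period weights):
ΣP(2008)Q(2007) = 2.38×192 + 1.54×219 + 3.02×72 = 456.96 + 337.26 + 217.44 = 1011.66
ΣP(2007)Q(2007) = 2.57×192 + 1.41×219 + 2.30×72 = 493.44 + 308.79 + 165.6 = 967.83
L = 1011.66 / 967.83 × 100 = 104.5287
Paasche component (current-period weights):
ΣP(2008)Q(2008) = 2.38×224 + 1.54×192 + 3.02×91 = 533.12 + 295.68 + 274.82 = 1103.62
ΣP(2007)Q(2008) = 2.57×224 + 1.41×192 + 2.30×91 = 575.68 + 270.72 + 209.3 = 1055.7
P = 1103.62 / 1055.7 × 100 = 104.5392
Fisher = √(L × P) = √(104.5287 × 104.5392) = 104.5339

104.53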